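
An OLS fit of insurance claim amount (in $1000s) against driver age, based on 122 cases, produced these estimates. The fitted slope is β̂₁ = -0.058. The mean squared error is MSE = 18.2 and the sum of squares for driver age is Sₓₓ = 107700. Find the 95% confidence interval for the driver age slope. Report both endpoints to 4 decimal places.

(-0.0837, -0.0323)

SE(β̂₁) = √(MSE/Sₓₓ) = √(18.2/107700) = 0.0129995.
df = n − 2 = 120.
t* = t_{0.025, 120} = 1.97993.
Margin = t* × SE = 1.97993 × 0.0129995 = 0.025738.
CI: -0.058 ± 0.025738 → (-0.0837, -0.0323).
With 95% confidence, each one-unit increase in driver age is associated with a change of between -0.0837 and -0.0323 $1000s in insurance claim amount.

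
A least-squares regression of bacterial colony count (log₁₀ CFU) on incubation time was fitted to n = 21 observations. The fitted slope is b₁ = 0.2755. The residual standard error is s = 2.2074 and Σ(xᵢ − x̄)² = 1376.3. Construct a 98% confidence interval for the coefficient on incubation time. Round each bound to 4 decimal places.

(0.1244, 0.4266)

SE(b₁) = s/√Sₓₓ = 2.2074/√1376.3 = 0.059501.
df = n − 2 = 19.
t* = t_{0.01, 19} = 2.539483.
Margin = t* × SE = 2.539483 × 0.059501 = 0.151102.
CI: 0.2755 ± 0.151102 → (0.1244, 0.4266).
With 98% confidence, each one-unit increase in incubation time is associated with a change of between 0.1244 and 0.4266 log₁₀ CFU in bacterial colony count.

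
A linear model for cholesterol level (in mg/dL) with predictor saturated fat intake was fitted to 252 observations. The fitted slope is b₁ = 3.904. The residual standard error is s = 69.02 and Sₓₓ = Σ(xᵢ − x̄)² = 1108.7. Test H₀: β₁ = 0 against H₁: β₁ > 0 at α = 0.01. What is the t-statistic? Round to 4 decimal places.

SE(b₁) = s/√Sₓₓ = 69.02/√1108.7 = 2.07285.
t = 3.904 / 2.07285 = 1.8834.
df = n − 2 = 250.
One-sided p ≈ 0.0304, which is ≥ 0.01, so fail to reject H₀.
The data do not give significant evidence that the true slope on saturated fat intake is positive.

t = 1.8834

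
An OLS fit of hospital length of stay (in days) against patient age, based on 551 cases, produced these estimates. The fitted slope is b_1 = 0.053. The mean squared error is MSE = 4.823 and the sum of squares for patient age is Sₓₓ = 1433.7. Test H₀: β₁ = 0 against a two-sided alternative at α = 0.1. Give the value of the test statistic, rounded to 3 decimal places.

SE(b_1) = √(MSE/Sₓₓ) = √(4.823/1433.7) = 0.0580002.
t = 0.053 / 0.0580002 = 0.914.
df = n − 2 = 549.
Two-sided p ≈ 0.3612, which is ≥ 0.1, so fail to reject H₀.
The data do not give significant evidence of an association between patient age and hospital length of stay.

t = 0.914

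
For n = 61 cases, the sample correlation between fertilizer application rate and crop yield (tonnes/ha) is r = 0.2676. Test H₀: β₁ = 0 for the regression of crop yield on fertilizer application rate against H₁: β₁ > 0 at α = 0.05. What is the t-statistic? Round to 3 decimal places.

t = r·√(n − 2)/√(1 − r²) = 0.2676·√59/√0.92839 = 2.133.
df = n − 2 = 59.
One-sided p ≈ 0.0185, which is < 0.05, so reject H₀.
There is evidence of a linear association between fertilizer application rate and crop yield.

t = 2.133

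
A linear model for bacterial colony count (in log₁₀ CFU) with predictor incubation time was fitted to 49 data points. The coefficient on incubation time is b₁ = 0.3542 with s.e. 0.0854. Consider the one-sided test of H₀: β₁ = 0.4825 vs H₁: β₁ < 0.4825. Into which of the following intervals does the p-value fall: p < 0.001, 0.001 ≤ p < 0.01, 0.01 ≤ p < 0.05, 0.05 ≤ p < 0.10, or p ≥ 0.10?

t = (0.3542 − 0.4825) / 0.0854 = -1.502.
df = n − 2 = 49 − 2 = 47.
One-sided p = P(T_{47} < t) ≈ 0.0698.
So 0.05 ≤ p < 0.10.

0.05 ≤ p < 0.10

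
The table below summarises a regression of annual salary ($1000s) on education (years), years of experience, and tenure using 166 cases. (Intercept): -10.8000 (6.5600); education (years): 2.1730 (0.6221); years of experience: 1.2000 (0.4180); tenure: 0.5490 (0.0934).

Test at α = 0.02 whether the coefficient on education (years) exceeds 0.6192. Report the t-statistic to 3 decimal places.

t = 2.498

Read off: b = 2.1730, SE = 0.6221 for education (years).
H₀: β₁ = 0.6192 vs H₁: β₁ > 0.6192.
t = (2.1730 − 0.6192) / 0.6221 = 2.498.
df = n − k − 1 = 166 − 3 − 1 = 162.
One-sided p ≈ 0.0067, which is < 0.02, so reject H₀.
There is evidence that the true slope on education (years) exceeds 0.6192 $1000s per unit, holding the other predictors fixed.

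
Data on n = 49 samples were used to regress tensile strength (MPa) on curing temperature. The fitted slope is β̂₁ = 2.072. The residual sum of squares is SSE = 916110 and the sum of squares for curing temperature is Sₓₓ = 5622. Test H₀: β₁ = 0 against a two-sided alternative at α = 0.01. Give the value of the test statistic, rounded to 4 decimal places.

MSE = SSE/(n − 2) = 916110/47 = 19491.7.
SE(β̂₁) = √(MSE/Sₓₓ) = √(19491.7/5622) = 1.862.
t = 2.072 / 1.862 = 1.1128.
df = n − 2 = 47.
Two-sided p ≈ 0.2715, which is ≥ 0.01, so fail to reject H₀.
The data do not give significant evidence of an association between curing temperature and tensile strength.

t = 1.1128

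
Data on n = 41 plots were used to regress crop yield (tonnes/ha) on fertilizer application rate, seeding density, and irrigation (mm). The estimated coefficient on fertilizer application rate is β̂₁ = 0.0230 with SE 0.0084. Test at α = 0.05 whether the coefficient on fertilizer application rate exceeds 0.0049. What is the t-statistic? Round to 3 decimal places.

H₀: β₁ = 0.0049 vs H₁: β₁ > 0.0049.
t = (β̂₁ − β₁⁰)/SE = (0.0230 − 0.0049) / 0.0084 = 2.155.
df = n − k − 1 = 41 − 3 − 1 = 37.
One-sided p ≈ 0.0189, which is < 0.05, so reject H₀.
There is evidence that the true slope on fertilizer application rate exceeds 0.0049 tonnes/ha per unit, holding the other predictors fixed.

t = 2.155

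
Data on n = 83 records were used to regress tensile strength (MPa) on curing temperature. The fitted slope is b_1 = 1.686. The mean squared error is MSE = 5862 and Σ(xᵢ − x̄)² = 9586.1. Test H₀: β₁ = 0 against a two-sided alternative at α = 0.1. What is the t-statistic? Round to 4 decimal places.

SE(b_1) = √(MSE/Sₓₓ) = √(5862/9586.1) = 0.781991.
t = 1.686 / 0.781991 = 2.1560.
df = n − 2 = 81.
Two-sided p ≈ 0.0340, which is < 0.1, so reject H₀.
There is evidence that curing temperature is associated with tensile strength.

t = 2.1560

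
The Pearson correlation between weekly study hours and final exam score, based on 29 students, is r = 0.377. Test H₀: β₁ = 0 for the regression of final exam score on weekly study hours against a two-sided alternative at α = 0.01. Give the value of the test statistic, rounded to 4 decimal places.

t = 2.1150

t = r·√(n − 2)/√(1 − r²) = 0.377·√27/√0.857871 = 2.1150.
df = n − 2 = 27.
Two-sided p ≈ 0.0438, which is ≥ 0.01, so fail to reject H₀.
The data do not give significant evidence of a linear association between weekly study hours and final exam score.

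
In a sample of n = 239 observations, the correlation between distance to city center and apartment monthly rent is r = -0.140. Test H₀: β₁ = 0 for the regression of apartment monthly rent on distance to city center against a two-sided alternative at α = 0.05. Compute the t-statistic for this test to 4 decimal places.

t = -2.1767

t = r·√(n − 2)/√(1 − r²) = -0.140·√237/√0.9804 = -2.1767.
df = n − 2 = 237.
Two-sided p ≈ 0.0305, which is < 0.05, so reject H₀.
There is evidence of a linear association between distance to city center and apartment monthly rent.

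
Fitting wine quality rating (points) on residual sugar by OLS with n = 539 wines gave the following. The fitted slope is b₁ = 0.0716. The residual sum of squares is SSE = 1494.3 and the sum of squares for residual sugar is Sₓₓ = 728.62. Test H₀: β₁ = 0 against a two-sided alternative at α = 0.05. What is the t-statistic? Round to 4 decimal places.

MSE = SSE/(n − 2) = 1494.3/537 = 2.78268.
SE(b₁) = √(MSE/Sₓₓ) = √(2.78268/728.62) = 0.061799.
t = 0.0716 / 0.061799 = 1.1586.
df = n − 2 = 537.
Two-sided p ≈ 0.2471, which is ≥ 0.05, so fail to reject H₀.
The data do not give significant evidence of an association between residual sugar and wine quality rating.

t = 1.1586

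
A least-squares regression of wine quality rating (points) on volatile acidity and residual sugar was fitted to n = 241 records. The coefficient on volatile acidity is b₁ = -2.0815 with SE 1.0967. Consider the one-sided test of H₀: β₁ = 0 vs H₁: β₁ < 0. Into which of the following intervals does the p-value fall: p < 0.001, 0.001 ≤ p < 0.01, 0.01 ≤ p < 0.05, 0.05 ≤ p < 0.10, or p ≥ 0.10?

t = -2.0815 / 1.0967 = -1.898.
df = n − k − 1 = 241 − 2 − 1 = 238.
One-sided p = P(T_{238} < t) ≈ 0.0295.
So 0.01 ≤ p < 0.05.

0.01 ≤ p < 0.05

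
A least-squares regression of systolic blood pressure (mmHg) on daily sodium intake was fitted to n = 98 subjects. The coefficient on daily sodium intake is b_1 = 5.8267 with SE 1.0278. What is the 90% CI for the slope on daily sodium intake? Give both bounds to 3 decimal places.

df = n − 2 = 98 − 2 = 96.
t* = t_{0.05, 96} = 1.660881.
Margin = t* × SE = 1.660881 × 1.0278 = 1.70705.
CI: 5.8267 ± 1.70705 → (4.120, 7.534).
With 90% confidence, each one-unit increase in daily sodium intake is associated with a change of between 4.120 and 7.534 mmHg in systolic blood pressure.

(4.120, 7.534)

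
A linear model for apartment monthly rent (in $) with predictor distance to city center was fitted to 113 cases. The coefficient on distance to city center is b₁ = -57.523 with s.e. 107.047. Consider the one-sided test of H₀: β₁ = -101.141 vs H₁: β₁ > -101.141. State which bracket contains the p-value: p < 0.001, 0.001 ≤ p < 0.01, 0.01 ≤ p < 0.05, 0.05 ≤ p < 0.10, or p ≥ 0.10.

p ≥ 0.10

t = (-57.523 − (-101.141)) / 107.047 = 0.407.
df = n − 2 = 113 − 2 = 111.
One-sided p = P(T_{111} > t) ≈ 0.3422.
So p ≥ 0.10.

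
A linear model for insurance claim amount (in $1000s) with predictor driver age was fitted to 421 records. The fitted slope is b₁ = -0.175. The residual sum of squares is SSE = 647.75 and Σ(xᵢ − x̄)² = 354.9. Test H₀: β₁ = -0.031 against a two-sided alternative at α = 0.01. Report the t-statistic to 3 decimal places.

MSE = SSE/(n − 2) = 647.75/419 = 1.54594.
SE(b₁) = √(MSE/Sₓₓ) = √(1.54594/354.9) = 0.066.
t = (-0.175 − (-0.031)) / 0.066 = -2.182.
df = n − 2 = 419.
Two-sided p ≈ 0.0297, which is ≥ 0.01, so fail to reject H₀.
The data are consistent with a true slope of -0.031 $1000s per unit of driver age.

t = -2.182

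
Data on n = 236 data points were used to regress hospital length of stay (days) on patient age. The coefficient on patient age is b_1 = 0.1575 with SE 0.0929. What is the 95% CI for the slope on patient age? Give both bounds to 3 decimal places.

(-0.026, 0.341)

df = n − 2 = 236 − 2 = 234.
t* = t_{0.025, 234} = 1.970154.
Margin = t* × SE = 1.970154 × 0.0929 = 0.18303.
CI: 0.1575 ± 0.18303 → (-0.026, 0.341).
With 95% confidence, each one-unit increase in patient age is associated with a change of between -0.026 and 0.341 days in hospital length of stay.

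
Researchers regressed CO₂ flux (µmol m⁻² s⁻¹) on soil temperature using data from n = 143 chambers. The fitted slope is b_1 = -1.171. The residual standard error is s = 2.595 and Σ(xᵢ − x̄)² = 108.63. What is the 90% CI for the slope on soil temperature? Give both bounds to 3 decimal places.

SE(b_1) = s/√Sₓₓ = 2.595/√108.63 = 0.248979.
df = n − 2 = 141.
t* = t_{0.05, 141} = 1.655732.
Margin = t* × SE = 1.655732 × 0.248979 = 0.41224.
CI: -1.171 ± 0.41224 → (-1.583, -0.759).
With 90% confidence, each one-unit increase in soil temperature is associated with a change of between -1.583 and -0.759 µmol m⁻² s⁻¹ in CO₂ flux.

(-1.583, -0.759)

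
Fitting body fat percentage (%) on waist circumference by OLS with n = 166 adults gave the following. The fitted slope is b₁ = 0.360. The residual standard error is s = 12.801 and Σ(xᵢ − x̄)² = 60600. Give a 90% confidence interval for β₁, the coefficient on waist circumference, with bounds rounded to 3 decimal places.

(0.274, 0.446)

SE(b₁) = s/√Sₓₓ = 12.801/√60600 = 0.0520005.
df = n − 2 = 164.
t* = t_{0.05, 164} = 1.654198.
Margin = t* × SE = 1.654198 × 0.0520005 = 0.08602.
CI: 0.360 ± 0.08602 → (0.274, 0.446).
With 90% confidence, each one-unit increase in waist circumference is associated with a change of between 0.274 and 0.446 % in body fat percentage.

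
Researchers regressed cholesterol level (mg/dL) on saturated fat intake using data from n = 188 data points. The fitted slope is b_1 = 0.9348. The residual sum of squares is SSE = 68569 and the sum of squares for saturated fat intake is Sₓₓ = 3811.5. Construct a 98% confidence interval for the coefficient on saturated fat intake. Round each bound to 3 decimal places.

(0.205, 1.665)

MSE = SSE/(n − 2) = 68569/186 = 368.651.
SE(b_1) = √(MSE/Sₓₓ) = √(368.651/3811.5) = 0.310999.
df = n − 2 = 186.
t* = t_{0.01, 186} = 2.346563.
Margin = t* × SE = 2.346563 × 0.310999 = 0.72978.
CI: 0.9348 ± 0.72978 → (0.205, 1.665).
With 98% confidence, each one-unit increase in saturated fat intake is associated with a change of between 0.205 and 1.665 mg/dL in cholesterol level.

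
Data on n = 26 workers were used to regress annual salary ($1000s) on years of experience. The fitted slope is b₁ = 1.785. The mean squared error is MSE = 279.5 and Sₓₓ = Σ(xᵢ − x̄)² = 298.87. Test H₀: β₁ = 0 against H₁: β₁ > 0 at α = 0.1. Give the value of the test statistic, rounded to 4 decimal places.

SE(b₁) = √(MSE/Sₓₓ) = √(279.5/298.87) = 0.967052.
t = 1.785 / 0.967052 = 1.8458.
df = n − 2 = 24.
One-sided p ≈ 0.0386, which is < 0.1, so reject H₀.
There is evidence that the true slope on years of experience is positive.

t = 1.8458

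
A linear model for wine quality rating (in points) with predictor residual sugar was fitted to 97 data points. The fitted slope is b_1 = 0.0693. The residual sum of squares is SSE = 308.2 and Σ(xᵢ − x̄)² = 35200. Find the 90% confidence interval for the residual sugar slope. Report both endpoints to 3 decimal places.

(0.053, 0.085)

MSE = SSE/(n − 2) = 308.2/95 = 3.24421.
SE(b_1) = √(MSE/Sₓₓ) = √(3.24421/35200) = 0.00960026.
df = n − 2 = 95.
t* = t_{0.05, 95} = 1.661052.
Margin = t* × SE = 1.661052 × 0.00960026 = 0.01595.
CI: 0.0693 ± 0.01595 → (0.053, 0.085).
With 90% confidence, each one-unit increase in residual sugar is associated with a change of between 0.053 and 0.085 points in wine quality rating.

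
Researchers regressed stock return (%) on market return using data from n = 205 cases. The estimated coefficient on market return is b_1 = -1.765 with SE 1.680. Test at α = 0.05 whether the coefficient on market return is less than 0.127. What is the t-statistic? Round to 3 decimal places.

H₀: β₁ = 0.127 vs H₁: β₁ < 0.127.
t = (b_1 − β₁⁰)/SE = (-1.765 − 0.127) / 1.680 = -1.126.
df = n − 2 = 205 − 2 = 203.
One-sided p ≈ 0.1307, which is ≥ 0.05, so fail to reject H₀.
The data do not give significant evidence that the true slope on market return is below 0.127 % per unit.

t = -1.126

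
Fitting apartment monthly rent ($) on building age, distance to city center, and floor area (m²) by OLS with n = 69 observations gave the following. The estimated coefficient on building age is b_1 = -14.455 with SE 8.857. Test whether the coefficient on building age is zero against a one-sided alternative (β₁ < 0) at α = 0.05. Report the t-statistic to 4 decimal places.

t = -1.6320

H₀: β₁ = 0 vs H₁: β₁ < 0.
t = (b_1 − β₁⁰)/SE = -14.455 / 8.857 = -1.6320.
df = n − k − 1 = 69 − 3 − 1 = 65.
One-sided p ≈ 0.0538, which is ≥ 0.05, so fail to reject H₀.
The data do not give significant evidence that the true slope on building age is negative, holding the other predictors fixed.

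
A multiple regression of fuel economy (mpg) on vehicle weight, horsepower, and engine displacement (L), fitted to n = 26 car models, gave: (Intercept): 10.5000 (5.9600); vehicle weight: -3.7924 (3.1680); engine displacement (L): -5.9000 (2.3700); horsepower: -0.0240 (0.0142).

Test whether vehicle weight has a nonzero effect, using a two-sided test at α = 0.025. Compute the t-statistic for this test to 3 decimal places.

t = -1.197

Read off: b = -3.7924, SE = 3.1680 for vehicle weight.
H₀: β₁ = 0 vs H₁: β₁ ≠ 0.
t = -3.7924 / 3.1680 = -1.197.
df = n − k − 1 = 26 − 3 − 1 = 22.
Two-sided p ≈ 0.2440, which is ≥ 0.025, so fail to reject H₀.
The data do not give significant evidence of an association between vehicle weight and fuel economy, after adjusting for the other predictors.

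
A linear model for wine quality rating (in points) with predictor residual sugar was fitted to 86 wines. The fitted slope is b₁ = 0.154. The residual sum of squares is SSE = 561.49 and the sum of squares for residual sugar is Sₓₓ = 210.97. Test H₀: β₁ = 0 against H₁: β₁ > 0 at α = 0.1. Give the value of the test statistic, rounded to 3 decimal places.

MSE = SSE/(n − 2) = 561.49/84 = 6.6844.
SE(b₁) = √(MSE/Sₓₓ) = √(6.6844/210.97) = 0.178.
t = 0.154 / 0.178 = 0.865.
df = n − 2 = 84.
One-sided p ≈ 0.1947, which is ≥ 0.1, so fail to reject H₀.
The data do not give significant evidence that the true slope on residual sugar is positive.

t = 0.865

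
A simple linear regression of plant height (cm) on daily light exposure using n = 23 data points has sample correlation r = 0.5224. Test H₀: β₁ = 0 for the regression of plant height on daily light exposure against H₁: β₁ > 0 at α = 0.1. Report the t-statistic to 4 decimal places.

t = 2.8075

t = r·√(n − 2)/√(1 − r²) = 0.5224·√21/√0.727098 = 2.8075.
df = n − 2 = 21.
One-sided p ≈ 0.0053, which is < 0.1, so reject H₀.
There is evidence of a linear association between daily light exposure and plant height.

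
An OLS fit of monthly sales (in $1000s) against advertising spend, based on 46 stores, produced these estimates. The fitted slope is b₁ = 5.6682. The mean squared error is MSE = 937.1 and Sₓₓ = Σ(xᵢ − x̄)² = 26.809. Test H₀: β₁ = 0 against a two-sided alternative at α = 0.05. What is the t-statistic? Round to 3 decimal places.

t = 0.959

SE(b₁) = √(MSE/Sₓₓ) = √(937.1/26.809) = 5.91225.
t = 5.6682 / 5.91225 = 0.959.
df = n − 2 = 44.
Two-sided p ≈ 0.3429, which is ≥ 0.05, so fail to reject H₀.
The data do not give significant evidence of an association between advertising spend and monthly sales.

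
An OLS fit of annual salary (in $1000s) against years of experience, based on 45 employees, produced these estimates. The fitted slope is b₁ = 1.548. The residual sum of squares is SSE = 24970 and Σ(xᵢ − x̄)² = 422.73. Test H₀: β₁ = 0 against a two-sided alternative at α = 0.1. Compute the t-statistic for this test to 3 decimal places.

MSE = SSE/(n − 2) = 24970/43 = 580.698.
SE(b₁) = √(MSE/Sₓₓ) = √(580.698/422.73) = 1.17204.
t = 1.548 / 1.17204 = 1.321.
df = n − 2 = 43.
Two-sided p ≈ 0.1936, which is ≥ 0.1, so fail to reject H₀.
The data do not give significant evidence of an association between years of experience and annual salary.

t = 1.321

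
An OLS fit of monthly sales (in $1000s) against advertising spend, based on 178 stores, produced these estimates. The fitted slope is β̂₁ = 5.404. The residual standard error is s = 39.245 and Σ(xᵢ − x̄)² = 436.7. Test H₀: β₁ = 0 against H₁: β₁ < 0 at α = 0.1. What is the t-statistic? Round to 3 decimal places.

SE(β̂₁) = s/√Sₓₓ = 39.245/√436.7 = 1.87799.
t = 5.404 / 1.87799 = 2.878.
df = n − 2 = 176.
One-sided p ≈ 0.9977, which is ≥ 0.1, so fail to reject H₀.
The data do not give significant evidence that the true slope on advertising spend is negative.

t = 2.878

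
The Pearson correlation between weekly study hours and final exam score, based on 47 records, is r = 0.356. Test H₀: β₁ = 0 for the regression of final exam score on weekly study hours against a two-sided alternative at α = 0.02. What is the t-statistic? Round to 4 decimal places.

t = 2.5555

t = r·√(n − 2)/√(1 − r²) = 0.356·√45/√0.873264 = 2.5555.
df = n − 2 = 45.
Two-sided p ≈ 0.0141, which is < 0.02, so reject H₀.
There is evidence of a linear association between weekly study hours and final exam score.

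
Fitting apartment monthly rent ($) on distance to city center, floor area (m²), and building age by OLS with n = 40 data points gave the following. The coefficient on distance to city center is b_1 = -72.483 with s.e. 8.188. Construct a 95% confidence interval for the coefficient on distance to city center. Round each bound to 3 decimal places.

(-89.089, -55.877)

df = n − k − 1 = 40 − 3 − 1 = 36.
t* = t_{0.025, 36} = 2.028094.
Margin = t* × SE = 2.028094 × 8.188 = 16.60603.
CI: -72.483 ± 16.60603 → (-89.089, -55.877).
With 95% confidence, each one-unit increase in distance to city center is associated with a change of between -89.089 and -55.877 $ in apartment monthly rent, holding the other predictors fixed.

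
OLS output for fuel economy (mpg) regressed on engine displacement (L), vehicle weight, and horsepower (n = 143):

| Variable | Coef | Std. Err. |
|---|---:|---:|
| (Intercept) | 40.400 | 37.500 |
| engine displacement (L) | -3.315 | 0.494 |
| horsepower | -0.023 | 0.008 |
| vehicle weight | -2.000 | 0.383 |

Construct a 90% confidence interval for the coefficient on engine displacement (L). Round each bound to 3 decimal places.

(-4.133, -2.497)

Read off: b = -3.315, SE = 0.494 for engine displacement (L).
df = n − k − 1 = 143 − 3 − 1 = 139.
t* = t_{0.05, 139} = 1.65589.
Margin = t* × SE = 1.65589 × 0.494 = 0.81801.
CI: -3.315 ± 0.81801 → (-4.133, -2.497).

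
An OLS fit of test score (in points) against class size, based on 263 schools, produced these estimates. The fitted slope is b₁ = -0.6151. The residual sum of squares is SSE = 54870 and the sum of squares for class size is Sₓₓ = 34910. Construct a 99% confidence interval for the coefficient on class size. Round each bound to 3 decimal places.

(-0.816, -0.414)

MSE = SSE/(n − 2) = 54870/261 = 210.23.
SE(b₁) = √(MSE/Sₓₓ) = √(210.23/34910) = 0.0776019.
df = n − 2 = 261.
t* = t_{0.005, 261} = 2.594797.
Margin = t* × SE = 2.594797 × 0.0776019 = 0.20136.
CI: -0.6151 ± 0.20136 → (-0.816, -0.414).
With 99% confidence, each one-unit increase in class size is associated with a change of between -0.816 and -0.414 points in test score.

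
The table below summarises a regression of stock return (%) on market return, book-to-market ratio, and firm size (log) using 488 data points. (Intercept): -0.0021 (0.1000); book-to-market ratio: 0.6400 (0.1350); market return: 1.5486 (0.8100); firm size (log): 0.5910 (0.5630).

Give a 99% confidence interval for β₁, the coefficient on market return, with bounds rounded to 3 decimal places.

Read off: b = 1.5486, SE = 0.8100 for market return.
df = n − k − 1 = 488 − 3 − 1 = 484.
t* = t_{0.005, 484} = 2.586025.
Margin = t* × SE = 2.586025 × 0.8100 = 2.09468.
CI: 1.5486 ± 2.09468 → (-0.546, 3.643).

(-0.546, 3.643)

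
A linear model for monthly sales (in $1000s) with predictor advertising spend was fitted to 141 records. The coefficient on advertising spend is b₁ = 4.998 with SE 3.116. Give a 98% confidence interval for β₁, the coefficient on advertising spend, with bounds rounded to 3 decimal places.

df = n − 2 = 141 − 2 = 139.
t* = t_{0.01, 139} = 2.353474.
Margin = t* × SE = 2.353474 × 3.116 = 7.33343.
CI: 4.998 ± 7.33343 → (-2.335, 12.331).
With 98% confidence, each one-unit increase in advertising spend is associated with a change of between -2.335 and 12.331 $1000s in monthly sales.

(-2.335, 12.331)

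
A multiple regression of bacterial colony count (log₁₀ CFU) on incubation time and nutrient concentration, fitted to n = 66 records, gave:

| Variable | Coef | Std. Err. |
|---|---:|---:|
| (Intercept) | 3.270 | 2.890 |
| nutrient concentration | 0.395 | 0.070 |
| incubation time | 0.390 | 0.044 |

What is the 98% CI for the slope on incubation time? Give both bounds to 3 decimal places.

Read off: b = 0.390, SE = 0.044 for incubation time.
df = n − k − 1 = 66 − 2 − 1 = 63.
t* = t_{0.01, 63} = 2.387008.
Margin = t* × SE = 2.387008 × 0.044 = 0.10503.
CI: 0.390 ± 0.10503 → (0.285, 0.495).

(0.285, 0.495)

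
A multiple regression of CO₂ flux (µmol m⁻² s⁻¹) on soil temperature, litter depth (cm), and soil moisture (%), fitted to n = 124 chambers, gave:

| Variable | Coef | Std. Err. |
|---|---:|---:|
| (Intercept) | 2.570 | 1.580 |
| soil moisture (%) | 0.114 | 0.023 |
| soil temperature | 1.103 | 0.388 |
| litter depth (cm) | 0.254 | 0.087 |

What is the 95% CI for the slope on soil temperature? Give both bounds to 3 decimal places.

Read off: b = 1.103, SE = 0.388 for soil temperature.
df = n − k − 1 = 124 − 3 − 1 = 120.
t* = t_{0.025, 120} = 1.97993.
Margin = t* × SE = 1.97993 × 0.388 = 0.76821.
CI: 1.103 ± 0.76821 → (0.335, 1.871).

(0.335, 1.871)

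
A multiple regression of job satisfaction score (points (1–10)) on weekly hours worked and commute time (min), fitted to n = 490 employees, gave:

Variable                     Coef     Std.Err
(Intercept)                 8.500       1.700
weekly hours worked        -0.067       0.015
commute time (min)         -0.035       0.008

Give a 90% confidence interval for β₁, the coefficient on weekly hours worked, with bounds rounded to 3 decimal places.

Read off: b = -0.067, SE = 0.015 for weekly hours worked.
df = n − k − 1 = 490 − 2 − 1 = 487.
t* = t_{0.05, 487} = 1.647989.
Margin = t* × SE = 1.647989 × 0.015 = 0.02472.
CI: -0.067 ± 0.02472 → (-0.092, -0.042).

(-0.092, -0.042)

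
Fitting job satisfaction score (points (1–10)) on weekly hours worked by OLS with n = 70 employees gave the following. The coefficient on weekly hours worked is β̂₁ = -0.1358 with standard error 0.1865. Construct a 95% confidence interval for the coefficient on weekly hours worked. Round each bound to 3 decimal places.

(-0.508, 0.236)

df = n − 2 = 70 − 2 = 68.
t* = t_{0.025, 68} = 1.995469.
Margin = t* × SE = 1.995469 × 0.1865 = 0.37215.
CI: -0.1358 ± 0.37215 → (-0.508, 0.236).
With 95% confidence, each one-unit increase in weekly hours worked is associated with a change of between -0.508 and 0.236 points (1–10) in job satisfaction score.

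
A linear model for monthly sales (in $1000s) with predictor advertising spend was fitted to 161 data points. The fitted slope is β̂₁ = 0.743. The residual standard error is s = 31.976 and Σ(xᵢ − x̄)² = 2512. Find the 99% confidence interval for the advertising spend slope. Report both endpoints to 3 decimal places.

(-0.920, 2.406)

SE(β̂₁) = s/√Sₓₓ = 31.976/√2512 = 0.637991.
df = n − 2 = 159.
t* = t_{0.005, 159} = 2.607103.
Margin = t* × SE = 2.607103 × 0.637991 = 1.66331.
CI: 0.743 ± 1.66331 → (-0.920, 2.406).
With 99% confidence, each one-unit increase in advertising spend is associated with a change of between -0.920 and 2.406 $1000s in monthly sales.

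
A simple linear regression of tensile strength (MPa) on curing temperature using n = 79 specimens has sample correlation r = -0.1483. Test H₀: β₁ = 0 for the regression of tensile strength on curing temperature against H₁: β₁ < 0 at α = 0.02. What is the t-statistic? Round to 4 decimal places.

t = r·√(n − 2)/√(1 − r²) = -0.1483·√77/√0.978007 = -1.3159.
df = n − 2 = 77.
One-sided p ≈ 0.0961, which is ≥ 0.02, so fail to reject H₀.
The data do not give significant evidence of a linear association between curing temperature and tensile strength.

t = -1.3159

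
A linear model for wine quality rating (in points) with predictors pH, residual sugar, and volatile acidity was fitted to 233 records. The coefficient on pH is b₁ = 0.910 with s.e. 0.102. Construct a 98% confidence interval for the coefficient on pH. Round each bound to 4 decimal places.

(0.6710, 1.1490)

df = n − k − 1 = 233 − 3 − 1 = 229.
t* = t_{0.01, 229} = 2.342742.
Margin = t* × SE = 2.342742 × 0.102 = 0.238960.
CI: 0.910 ± 0.238960 → (0.6710, 1.1490).
With 98% confidence, each one-unit increase in pH is associated with a change of between 0.6710 and 1.1490 points in wine quality rating, holding the other predictors fixed.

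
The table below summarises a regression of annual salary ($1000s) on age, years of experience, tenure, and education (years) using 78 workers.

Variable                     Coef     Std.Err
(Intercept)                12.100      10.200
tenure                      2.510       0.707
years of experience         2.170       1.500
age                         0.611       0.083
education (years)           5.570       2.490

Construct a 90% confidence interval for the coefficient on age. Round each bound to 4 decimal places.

Read off: b = 0.611, SE = 0.083 for age.
df = n − k − 1 = 78 − 4 − 1 = 73.
t* = t_{0.05, 73} = 1.665996.
Margin = t* × SE = 1.665996 × 0.083 = 0.138278.
CI: 0.611 ± 0.138278 → (0.4727, 0.7493).

(0.4727, 0.7493)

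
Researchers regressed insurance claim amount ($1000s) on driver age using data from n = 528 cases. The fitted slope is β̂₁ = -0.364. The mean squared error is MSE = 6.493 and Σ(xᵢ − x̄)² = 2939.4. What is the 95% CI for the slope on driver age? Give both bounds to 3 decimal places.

(-0.456, -0.272)

SE(β̂₁) = √(MSE/Sₓₓ) = √(6.493/2939.4) = 0.0469995.
df = n − 2 = 526.
t* = t_{0.025, 526} = 1.964484.
Margin = t* × SE = 1.964484 × 0.0469995 = 0.09233.
CI: -0.364 ± 0.09233 → (-0.456, -0.272).
With 95% confidence, each one-unit increase in driver age is associated with a change of between -0.456 and -0.272 $1000s in insurance claim amount.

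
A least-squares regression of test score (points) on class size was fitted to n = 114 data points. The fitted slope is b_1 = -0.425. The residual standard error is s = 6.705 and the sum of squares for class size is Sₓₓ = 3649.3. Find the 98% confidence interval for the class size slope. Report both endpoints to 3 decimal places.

SE(b_1) = s/√Sₓₓ = 6.705/√3649.3 = 0.110993.
df = n − 2 = 112.
t* = t_{0.01, 112} = 2.360104.
Margin = t* × SE = 2.360104 × 0.110993 = 0.26195.
CI: -0.425 ± 0.26195 → (-0.687, -0.163).
With 98% confidence, each one-unit increase in class size is associated with a change of between -0.687 and -0.163 points in test score.

(-0.687, -0.163)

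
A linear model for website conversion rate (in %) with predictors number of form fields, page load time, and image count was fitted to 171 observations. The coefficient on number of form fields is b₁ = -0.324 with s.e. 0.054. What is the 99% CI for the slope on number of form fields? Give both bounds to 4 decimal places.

df = n − k − 1 = 171 − 3 − 1 = 167.
t* = t_{0.005, 167} = 2.605589.
Margin = t* × SE = 2.605589 × 0.054 = 0.140702.
CI: -0.324 ± 0.140702 → (-0.4647, -0.1833).
With 99% confidence, each one-unit increase in number of form fields is associated with a change of between -0.4647 and -0.1833 % in website conversion rate, holding the other predictors fixed.

(-0.4647, -0.1833)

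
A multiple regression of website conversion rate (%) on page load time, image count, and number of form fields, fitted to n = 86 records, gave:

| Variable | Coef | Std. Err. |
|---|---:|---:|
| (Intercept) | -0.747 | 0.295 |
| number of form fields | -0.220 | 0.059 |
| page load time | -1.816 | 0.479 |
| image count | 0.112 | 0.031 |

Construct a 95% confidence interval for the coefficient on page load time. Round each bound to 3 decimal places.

Read off: b = -1.816, SE = 0.479 for page load time.
df = n − k − 1 = 86 − 3 − 1 = 82.
t* = t_{0.025, 82} = 1.989319.
Margin = t* × SE = 1.989319 × 0.479 = 0.95288.
CI: -1.816 ± 0.95288 → (-2.769, -0.863).

(-2.769, -0.863)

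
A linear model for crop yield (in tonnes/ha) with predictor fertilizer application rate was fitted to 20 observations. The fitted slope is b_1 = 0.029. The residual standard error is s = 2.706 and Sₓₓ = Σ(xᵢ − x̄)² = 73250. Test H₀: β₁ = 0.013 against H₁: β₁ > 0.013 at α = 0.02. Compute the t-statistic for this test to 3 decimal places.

SE(b_1) = s/√Sₓₓ = 2.706/√73250 = 0.00999825.
t = (0.029 − 0.013) / 0.00999825 = 1.600.
df = n − 2 = 18.
One-sided p ≈ 0.0635, which is ≥ 0.02, so fail to reject H₀.
The data do not give significant evidence that the true slope on fertilizer application rate exceeds 0.013 tonnes/ha per unit.

t = 1.600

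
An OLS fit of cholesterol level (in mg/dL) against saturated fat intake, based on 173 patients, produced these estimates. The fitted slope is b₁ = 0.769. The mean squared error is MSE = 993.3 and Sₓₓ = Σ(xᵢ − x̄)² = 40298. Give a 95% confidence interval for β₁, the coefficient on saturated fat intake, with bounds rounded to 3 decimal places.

(0.459, 1.079)

SE(b₁) = √(MSE/Sₓₓ) = √(993.3/40298) = 0.157.
df = n − 2 = 171.
t* = t_{0.025, 171} = 1.973934.
Margin = t* × SE = 1.973934 × 0.157 = 0.30991.
CI: 0.769 ± 0.30991 → (0.459, 1.079).
With 95% confidence, each one-unit increase in saturated fat intake is associated with a change of between 0.459 and 1.079 mg/dL in cholesterol level.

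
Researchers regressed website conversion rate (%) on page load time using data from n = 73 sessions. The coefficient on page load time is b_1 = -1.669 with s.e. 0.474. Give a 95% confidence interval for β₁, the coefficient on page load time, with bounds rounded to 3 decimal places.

(-2.614, -0.724)

df = n − 2 = 73 − 2 = 71.
t* = t_{0.025, 71} = 1.993943.
Margin = t* × SE = 1.993943 × 0.474 = 0.94513.
CI: -1.669 ± 0.94513 → (-2.614, -0.724).
With 95% confidence, each one-unit increase in page load time is associated with a change of between -2.614 and -0.724 % in website conversion rate.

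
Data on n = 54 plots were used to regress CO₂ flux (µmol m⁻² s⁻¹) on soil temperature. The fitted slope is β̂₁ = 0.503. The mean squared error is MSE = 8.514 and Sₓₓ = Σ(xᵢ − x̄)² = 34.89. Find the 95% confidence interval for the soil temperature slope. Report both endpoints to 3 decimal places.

SE(β̂₁) = √(MSE/Sₓₓ) = √(8.514/34.89) = 0.493988.
df = n − 2 = 52.
t* = t_{0.025, 52} = 2.006647.
Margin = t* × SE = 2.006647 × 0.493988 = 0.99126.
CI: 0.503 ± 0.99126 → (-0.488, 1.494).
With 95% confidence, each one-unit increase in soil temperature is associated with a change of between -0.488 and 1.494 µmol m⁻² s⁻¹ in CO₂ flux.

(-0.488, 1.494)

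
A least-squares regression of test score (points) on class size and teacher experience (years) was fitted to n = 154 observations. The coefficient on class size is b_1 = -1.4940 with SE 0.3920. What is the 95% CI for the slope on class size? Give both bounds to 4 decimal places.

(-2.2685, -0.7195)

df = n − k − 1 = 154 − 2 − 1 = 151.
t* = t_{0.025, 151} = 1.975799.
Margin = t* × SE = 1.975799 × 0.3920 = 0.774513.
CI: -1.4940 ± 0.774513 → (-2.2685, -0.7195).
With 95% confidence, each one-unit increase in class size is associated with a change of between -2.2685 and -0.7195 points in test score, holding the other predictors fixed.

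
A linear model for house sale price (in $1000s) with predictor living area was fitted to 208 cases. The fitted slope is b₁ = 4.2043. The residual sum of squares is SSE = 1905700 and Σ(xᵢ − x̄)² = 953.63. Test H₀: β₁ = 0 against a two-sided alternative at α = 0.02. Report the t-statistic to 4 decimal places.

t = 1.3499

MSE = SSE/(n − 2) = 1905700/206 = 9250.97.
SE(b₁) = √(MSE/Sₓₓ) = √(9250.97/953.63) = 3.11461.
t = 4.2043 / 3.11461 = 1.3499.
df = n − 2 = 206.
Two-sided p ≈ 0.1785, which is ≥ 0.02, so fail to reject H₀.
The data do not give significant evidence of an association between living area and house sale price.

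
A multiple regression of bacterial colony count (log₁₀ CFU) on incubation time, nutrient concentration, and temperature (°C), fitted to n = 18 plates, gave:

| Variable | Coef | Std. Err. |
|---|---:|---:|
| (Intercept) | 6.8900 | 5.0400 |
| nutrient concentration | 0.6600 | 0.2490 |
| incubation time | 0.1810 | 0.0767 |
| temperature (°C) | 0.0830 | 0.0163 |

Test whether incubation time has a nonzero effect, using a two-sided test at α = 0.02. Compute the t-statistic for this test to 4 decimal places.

Read off: b = 0.1810, SE = 0.0767 for incubation time.
H₀: β₁ = 0 vs H₁: β₁ ≠ 0.
t = 0.1810 / 0.0767 = 2.3598.
df = n − k − 1 = 18 − 3 − 1 = 14.
Two-sided p ≈ 0.0333, which is ≥ 0.02, so fail to reject H₀.
The data do not give significant evidence of an association between incubation time and bacterial colony count, after adjusting for the other predictors.

t = 2.3598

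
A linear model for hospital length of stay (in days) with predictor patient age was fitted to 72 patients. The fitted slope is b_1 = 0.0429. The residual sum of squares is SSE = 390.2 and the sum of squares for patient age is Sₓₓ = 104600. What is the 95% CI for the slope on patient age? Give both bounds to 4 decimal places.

MSE = SSE/(n − 2) = 390.2/70 = 5.57429.
SE(b_1) = √(MSE/Sₓₓ) = √(5.57429/104600) = 0.0073001.
df = n − 2 = 70.
t* = t_{0.025, 70} = 1.994437.
Margin = t* × SE = 1.994437 × 0.0073001 = 0.014560.
CI: 0.0429 ± 0.014560 → (0.0283, 0.0575).
With 95% confidence, each one-unit increase in patient age is associated with a change of between 0.0283 and 0.0575 days in hospital length of stay.

(0.0283, 0.0575)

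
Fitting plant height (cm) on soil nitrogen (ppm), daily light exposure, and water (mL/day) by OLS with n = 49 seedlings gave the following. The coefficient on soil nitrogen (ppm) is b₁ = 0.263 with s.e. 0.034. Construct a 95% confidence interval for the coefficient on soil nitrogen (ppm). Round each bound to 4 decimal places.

df = n − k − 1 = 49 − 3 − 1 = 45.
t* = t_{0.025, 45} = 2.014103.
Margin = t* × SE = 2.014103 × 0.034 = 0.068480.
CI: 0.263 ± 0.068480 → (0.1945, 0.3315).
With 95% confidence, each one-unit increase in soil nitrogen (ppm) is associated with a change of between 0.1945 and 0.3315 cm in plant height, holding the other predictors fixed.

(0.1945, 0.3315)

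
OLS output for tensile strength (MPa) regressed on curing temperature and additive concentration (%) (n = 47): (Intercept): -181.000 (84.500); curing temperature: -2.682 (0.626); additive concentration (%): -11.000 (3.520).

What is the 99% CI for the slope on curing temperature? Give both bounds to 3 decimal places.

Read off: b = -2.682, SE = 0.626 for curing temperature.
df = n − k − 1 = 47 − 2 − 1 = 44.
t* = t_{0.005, 44} = 2.692278.
Margin = t* × SE = 2.692278 × 0.626 = 1.68537.
CI: -2.682 ± 1.68537 → (-4.367, -0.997).

(-4.367, -0.997)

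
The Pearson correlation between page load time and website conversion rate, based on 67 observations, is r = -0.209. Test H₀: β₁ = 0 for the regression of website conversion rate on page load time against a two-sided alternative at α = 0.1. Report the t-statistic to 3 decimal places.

t = -1.723

t = r·√(n − 2)/√(1 − r²) = -0.209·√65/√0.956319 = -1.723.
df = n − 2 = 65.
Two-sided p ≈ 0.0896, which is < 0.1, so reject H₀.
There is evidence of a linear association between page load time and website conversion rate.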